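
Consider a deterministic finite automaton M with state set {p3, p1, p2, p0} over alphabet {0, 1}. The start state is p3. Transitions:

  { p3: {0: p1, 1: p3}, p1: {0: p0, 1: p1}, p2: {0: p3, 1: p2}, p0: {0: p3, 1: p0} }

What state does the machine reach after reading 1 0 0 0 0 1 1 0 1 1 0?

p3

start at p3
read '1': p3 → p3
read '0': p3 → p1
read '0': p1 → p0
read '0': p0 → p3
read '0': p3 → p1
read '1': p1 → p1
read '1': p1 → p1
read '0': p1 → p0
read '1': p0 → p0
read '1': p0 → p0
read '0': p0 → p3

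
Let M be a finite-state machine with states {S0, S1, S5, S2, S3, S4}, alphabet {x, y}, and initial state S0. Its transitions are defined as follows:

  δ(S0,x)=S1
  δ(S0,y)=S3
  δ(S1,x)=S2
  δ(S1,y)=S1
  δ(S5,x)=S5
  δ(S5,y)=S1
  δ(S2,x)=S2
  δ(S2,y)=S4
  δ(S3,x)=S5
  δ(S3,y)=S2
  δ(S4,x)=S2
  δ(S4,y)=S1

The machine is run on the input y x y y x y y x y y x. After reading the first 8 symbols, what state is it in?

S2

Trace: S0 -y-> S3 -x-> S5 -y-> S1 -y-> S1 -x-> S2 -y-> S4 -y-> S1 -x-> S2
After 8 symbols: S2.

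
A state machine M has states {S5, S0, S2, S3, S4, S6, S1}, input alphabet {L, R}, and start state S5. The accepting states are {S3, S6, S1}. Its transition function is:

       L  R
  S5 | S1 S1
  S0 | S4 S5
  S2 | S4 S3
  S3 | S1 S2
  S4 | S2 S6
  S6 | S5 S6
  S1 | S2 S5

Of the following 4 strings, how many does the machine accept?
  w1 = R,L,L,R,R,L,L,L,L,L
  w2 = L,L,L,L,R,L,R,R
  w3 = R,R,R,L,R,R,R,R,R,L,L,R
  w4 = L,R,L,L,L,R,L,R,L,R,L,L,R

3

w1:
  start at S5
  read 'R': S5 → S1
  read 'L': S1 → S2
  read 'L': S2 → S4
  read 'R': S4 → S6
  read 'R': S6 → S6
  read 'L': S6 → S5
  read 'L': S5 → S1
  read 'L': S1 → S2
  read 'L': S2 → S4
  read 'L': S4 → S2
  end S2, rejected
w2:
  start at S5
  read 'L': S5 → S1
  read 'L': S1 → S2
  read 'L': S2 → S4
  read 'L': S4 → S2
  read 'R': S2 → S3
  read 'L': S3 → S1
  read 'R': S1 → S5
  read 'R': S5 → S1
  end S1, accepted
w3:
  start at S5
  read 'R': S5 → S1
  read 'R': S1 → S5
  read 'R': S5 → S1
  read 'L': S1 → S2
  read 'R': S2 → S3
  read 'R': S3 → S2
  read 'R': S2 → S3
  read 'R': S3 → S2
  read 'R': S2 → S3
  read 'L': S3 → S1
  read 'L': S1 → S2
  read 'R': S2 → S3
  end S3, accepted
w4:
  start at S5
  read 'L': S5 → S1
  read 'R': S1 → S5
  read 'L': S5 → S1
  read 'L': S1 → S2
  read 'L': S2 → S4
  read 'R': S4 → S6
  read 'L': S6 → S5
  read 'R': S5 → S1
  read 'L': S1 → S2
  read 'R': S2 → S3
  read 'L': S3 → S1
  read 'L': S1 → S2
  read 'R': S2 → S3
  end S3, accepted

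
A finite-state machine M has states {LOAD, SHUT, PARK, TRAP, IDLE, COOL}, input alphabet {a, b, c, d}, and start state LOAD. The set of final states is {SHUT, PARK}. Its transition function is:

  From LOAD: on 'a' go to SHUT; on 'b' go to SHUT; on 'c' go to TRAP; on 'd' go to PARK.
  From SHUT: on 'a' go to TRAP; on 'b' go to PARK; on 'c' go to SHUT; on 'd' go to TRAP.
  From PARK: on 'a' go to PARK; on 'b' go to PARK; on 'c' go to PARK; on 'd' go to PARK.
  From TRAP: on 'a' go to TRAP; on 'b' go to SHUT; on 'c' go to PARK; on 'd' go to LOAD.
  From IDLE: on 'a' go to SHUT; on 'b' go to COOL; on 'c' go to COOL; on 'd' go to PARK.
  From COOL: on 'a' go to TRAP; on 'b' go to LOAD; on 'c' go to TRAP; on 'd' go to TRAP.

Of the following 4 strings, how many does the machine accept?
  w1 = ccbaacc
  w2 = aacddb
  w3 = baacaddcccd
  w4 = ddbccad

4

w1:
  start at LOAD
  read 'c': LOAD → TRAP
  read 'c': TRAP → PARK
  read 'b': PARK → PARK
  read 'a': PARK → PARK
  read 'a': PARK → PARK
  read 'c': PARK → PARK
  read 'c': PARK → PARK
  end PARK, accepted
w2:
  start at LOAD
  read 'a': LOAD → SHUT
  read 'a': SHUT → TRAP
  read 'c': TRAP → PARK
  read 'd': PARK → PARK
  read 'd': PARK → PARK
  read 'b': PARK → PARK
  end PARK, accepted
w3:
  start at LOAD
  read 'b': LOAD → SHUT
  read 'a': SHUT → TRAP
  read 'a': TRAP → TRAP
  read 'c': TRAP → PARK
  read 'a': PARK → PARK
  read 'd': PARK → PARK
  read 'd': PARK → PARK
  read 'c': PARK → PARK
  read 'c': PARK → PARK
  read 'c': PARK → PARK
  read 'd': PARK → PARK
  end PARK, accepted
w4:
  start at LOAD
  read 'd': LOAD → PARK
  read 'd': PARK → PARK
  read 'b': PARK → PARK
  read 'c': PARK → PARK
  read 'c': PARK → PARK
  read 'a': PARK → PARK
  read 'd': PARK → PARK
  end PARK, accepted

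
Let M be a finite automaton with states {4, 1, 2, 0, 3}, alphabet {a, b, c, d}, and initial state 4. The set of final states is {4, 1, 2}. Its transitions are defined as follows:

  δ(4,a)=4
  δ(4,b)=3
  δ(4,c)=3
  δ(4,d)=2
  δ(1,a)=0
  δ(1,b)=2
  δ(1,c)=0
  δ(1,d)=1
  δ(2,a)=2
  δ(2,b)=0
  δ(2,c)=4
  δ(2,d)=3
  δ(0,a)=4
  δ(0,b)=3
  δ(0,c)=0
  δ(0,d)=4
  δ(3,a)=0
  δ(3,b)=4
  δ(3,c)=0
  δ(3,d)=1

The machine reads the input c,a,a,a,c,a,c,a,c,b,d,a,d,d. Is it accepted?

Yes

Trace: 4 -c-> 3 -a-> 0 -a-> 4 -a-> 4 -c-> 3 -a-> 0 -c-> 0 -a-> 4 -c-> 3 -b-> 4 -d-> 2 -a-> 2 -d-> 3 -d-> 1
End state 1 is accepting.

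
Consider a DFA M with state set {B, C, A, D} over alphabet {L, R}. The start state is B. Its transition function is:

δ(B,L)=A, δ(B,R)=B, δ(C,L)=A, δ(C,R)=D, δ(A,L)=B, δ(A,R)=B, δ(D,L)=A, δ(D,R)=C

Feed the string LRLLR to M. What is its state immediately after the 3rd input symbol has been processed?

A

start at B
read 'L': B → A
read 'R': A → B
read 'L': B → A
After 3 symbols: A.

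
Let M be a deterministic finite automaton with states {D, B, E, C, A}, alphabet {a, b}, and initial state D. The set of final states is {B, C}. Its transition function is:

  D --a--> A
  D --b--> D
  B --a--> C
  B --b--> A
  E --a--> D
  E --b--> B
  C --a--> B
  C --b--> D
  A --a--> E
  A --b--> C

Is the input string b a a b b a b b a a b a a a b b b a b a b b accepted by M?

start at D
read 'b': D → D
read 'a': D → A
read 'a': A → E
read 'b': E → B
read 'b': B → A
read 'a': A → E
read 'b': E → B
read 'b': B → A
read 'a': A → E
read 'a': E → D
read 'b': D → D
read 'a': D → A
read 'a': A → E
read 'a': E → D
read 'b': D → D
read 'b': D → D
read 'b': D → D
read 'a': D → A
read 'b': A → C
read 'a': C → B
read 'b': B → A
read 'b': A → C
End state C is accepting.

Yes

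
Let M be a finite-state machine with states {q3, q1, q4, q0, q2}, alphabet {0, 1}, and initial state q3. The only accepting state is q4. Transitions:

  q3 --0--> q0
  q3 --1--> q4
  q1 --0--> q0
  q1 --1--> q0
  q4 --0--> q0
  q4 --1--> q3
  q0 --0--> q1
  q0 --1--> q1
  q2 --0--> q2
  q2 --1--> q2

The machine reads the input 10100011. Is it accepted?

No

start at q3
read '1': q3 → q4
read '0': q4 → q0
read '1': q0 → q1
read '0': q1 → q0
read '0': q0 → q1
read '0': q1 → q0
read '1': q0 → q1
read '1': q1 → q0
End state q0 is not accepting.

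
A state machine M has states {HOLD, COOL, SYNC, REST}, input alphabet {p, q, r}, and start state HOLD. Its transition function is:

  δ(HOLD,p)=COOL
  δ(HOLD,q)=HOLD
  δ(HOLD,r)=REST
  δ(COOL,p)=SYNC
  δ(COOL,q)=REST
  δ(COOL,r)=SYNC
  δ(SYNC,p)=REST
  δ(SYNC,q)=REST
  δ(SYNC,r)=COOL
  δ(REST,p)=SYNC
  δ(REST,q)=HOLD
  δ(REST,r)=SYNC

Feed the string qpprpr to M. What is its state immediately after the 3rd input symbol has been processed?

start at HOLD
read 'q': HOLD → HOLD
read 'p': HOLD → COOL
read 'p': COOL → SYNC
After 3 symbols: SYNC.

SYNC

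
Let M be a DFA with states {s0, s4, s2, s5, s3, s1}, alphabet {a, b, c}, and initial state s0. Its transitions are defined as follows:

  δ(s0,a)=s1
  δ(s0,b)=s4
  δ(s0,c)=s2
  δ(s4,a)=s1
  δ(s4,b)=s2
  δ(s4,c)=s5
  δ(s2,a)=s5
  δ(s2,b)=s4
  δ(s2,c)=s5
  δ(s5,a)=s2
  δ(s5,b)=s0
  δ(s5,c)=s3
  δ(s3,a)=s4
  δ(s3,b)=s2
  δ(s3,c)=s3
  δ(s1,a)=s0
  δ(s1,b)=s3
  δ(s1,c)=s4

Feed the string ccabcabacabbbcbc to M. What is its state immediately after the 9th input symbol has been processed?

s0 → s2 → s5 → s2 → s4 → s5 → s2 → s4 → s1 → s4
After 9 symbols: s4.

s4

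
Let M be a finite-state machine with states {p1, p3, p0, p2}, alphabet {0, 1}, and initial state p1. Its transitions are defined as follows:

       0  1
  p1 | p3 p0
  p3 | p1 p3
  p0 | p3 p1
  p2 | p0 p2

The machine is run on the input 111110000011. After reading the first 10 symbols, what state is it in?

p3

start at p1
read '1': p1 → p0
read '1': p0 → p1
read '1': p1 → p0
read '1': p0 → p1
read '1': p1 → p0
read '0': p0 → p3
read '0': p3 → p1
read '0': p1 → p3
read '0': p3 → p1
read '0': p1 → p3
After 10 symbols: p3.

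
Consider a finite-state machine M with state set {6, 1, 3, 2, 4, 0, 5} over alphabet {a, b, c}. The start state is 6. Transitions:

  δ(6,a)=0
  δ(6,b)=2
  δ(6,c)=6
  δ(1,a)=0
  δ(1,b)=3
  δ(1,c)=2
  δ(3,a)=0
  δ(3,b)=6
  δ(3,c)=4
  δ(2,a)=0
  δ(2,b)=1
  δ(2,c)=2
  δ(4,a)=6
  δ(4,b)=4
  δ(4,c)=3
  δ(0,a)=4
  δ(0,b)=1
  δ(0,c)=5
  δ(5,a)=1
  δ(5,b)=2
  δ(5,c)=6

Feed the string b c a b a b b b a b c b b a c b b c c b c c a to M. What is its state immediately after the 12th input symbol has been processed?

1

Trace: 6 -b-> 2 -c-> 2 -a-> 0 -b-> 1 -a-> 0 -b-> 1 -b-> 3 -b-> 6 -a-> 0 -b-> 1 -c-> 2 -b-> 1
After 12 symbols: 1.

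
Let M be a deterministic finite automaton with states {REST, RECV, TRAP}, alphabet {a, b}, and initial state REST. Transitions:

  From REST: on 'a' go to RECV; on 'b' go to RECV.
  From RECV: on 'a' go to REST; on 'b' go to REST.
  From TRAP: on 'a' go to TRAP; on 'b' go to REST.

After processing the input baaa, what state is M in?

REST → RECV → REST → RECV → REST

REST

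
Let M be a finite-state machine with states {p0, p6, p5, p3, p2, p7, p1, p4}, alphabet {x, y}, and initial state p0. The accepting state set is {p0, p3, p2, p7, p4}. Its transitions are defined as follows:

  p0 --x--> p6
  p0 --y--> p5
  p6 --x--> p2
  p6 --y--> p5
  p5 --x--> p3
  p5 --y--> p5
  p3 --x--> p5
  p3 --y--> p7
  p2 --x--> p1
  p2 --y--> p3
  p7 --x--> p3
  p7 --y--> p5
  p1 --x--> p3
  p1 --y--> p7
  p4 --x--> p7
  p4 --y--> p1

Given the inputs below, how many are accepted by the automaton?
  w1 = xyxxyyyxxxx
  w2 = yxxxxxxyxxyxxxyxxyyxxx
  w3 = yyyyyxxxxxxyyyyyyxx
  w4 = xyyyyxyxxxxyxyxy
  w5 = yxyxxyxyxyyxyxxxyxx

w1: Trace: p0 -x-> p6 -y-> p5 -x-> p3 -x-> p5 -y-> p5 -y-> p5 -y-> p5 -x-> p3 -x-> p5 -x-> p3 -x-> p5  → end p5, rejected
w2: Trace: p0 -y-> p5 -x-> p3 -x-> p5 -x-> p3 -x-> p5 -x-> p3 -x-> p5 -y-> p5 -x-> p3 -x-> p5 -y-> p5 -x-> p3 -x-> p5 -x-> p3 -y-> p7 -x-> p3 -x-> p5 -y-> p5 -y-> p5 -x-> p3 -x-> p5 -x-> p3  → end p3, accepted
w3: Trace: p0 -y-> p5 -y-> p5 -y-> p5 -y-> p5 -y-> p5 -x-> p3 -x-> p5 -x-> p3 -x-> p5 -x-> p3 -x-> p5 -y-> p5 -y-> p5 -y-> p5 -y-> p5 -y-> p5 -y-> p5 -x-> p3 -x-> p5  → end p5, rejected
w4: Trace: p0 -x-> p6 -y-> p5 -y-> p5 -y-> p5 -y-> p5 -x-> p3 -y-> p7 -x-> p3 -x-> p5 -x-> p3 -x-> p5 -y-> p5 -x-> p3 -y-> p7 -x-> p3 -y-> p7  → end p7, accepted
w5: Trace: p0 -y-> p5 -x-> p3 -y-> p7 -x-> p3 -x-> p5 -y-> p5 -x-> p3 -y-> p7 -x-> p3 -y-> p7 -y-> p5 -x-> p3 -y-> p7 -x-> p3 -x-> p5 -x-> p3 -y-> p7 -x-> p3 -x-> p5  → end p5, rejected

2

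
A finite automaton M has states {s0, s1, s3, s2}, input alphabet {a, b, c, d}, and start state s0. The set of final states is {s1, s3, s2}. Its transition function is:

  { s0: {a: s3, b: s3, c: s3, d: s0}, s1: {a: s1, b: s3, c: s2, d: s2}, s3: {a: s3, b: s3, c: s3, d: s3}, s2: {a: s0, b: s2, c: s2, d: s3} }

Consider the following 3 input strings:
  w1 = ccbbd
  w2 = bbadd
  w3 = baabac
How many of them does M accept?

3

w1: Trace: s0 -c-> s3 -c-> s3 -b-> s3 -b-> s3 -d-> s3  → end s3, accepted
w2: Trace: s0 -b-> s3 -b-> s3 -a-> s3 -d-> s3 -d-> s3  → end s3, accepted
w3: Trace: s0 -b-> s3 -a-> s3 -a-> s3 -b-> s3 -a-> s3 -c-> s3  → end s3, accepted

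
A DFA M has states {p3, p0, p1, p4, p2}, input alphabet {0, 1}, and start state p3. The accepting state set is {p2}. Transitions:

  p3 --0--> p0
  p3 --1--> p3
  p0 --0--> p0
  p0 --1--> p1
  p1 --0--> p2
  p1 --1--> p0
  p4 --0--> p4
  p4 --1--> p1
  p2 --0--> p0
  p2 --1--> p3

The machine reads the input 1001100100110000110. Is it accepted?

Trace: p3 -1-> p3 -0-> p0 -0-> p0 -1-> p1 -1-> p0 -0-> p0 -0-> p0 -1-> p1 -0-> p2 -0-> p0 -1-> p1 -1-> p0 -0-> p0 -0-> p0 -0-> p0 -0-> p0 -1-> p1 -1-> p0 -0-> p0
End state p0 is not accepting.

No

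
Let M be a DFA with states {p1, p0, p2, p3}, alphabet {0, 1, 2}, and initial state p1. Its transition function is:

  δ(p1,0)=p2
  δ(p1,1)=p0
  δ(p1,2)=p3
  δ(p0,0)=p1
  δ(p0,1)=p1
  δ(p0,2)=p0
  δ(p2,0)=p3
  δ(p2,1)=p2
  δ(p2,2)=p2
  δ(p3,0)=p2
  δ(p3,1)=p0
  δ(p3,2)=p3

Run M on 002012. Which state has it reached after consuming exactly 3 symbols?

start at p1
read '0': p1 → p2
read '0': p2 → p3
read '2': p3 → p3
After 3 symbols: p3.

p3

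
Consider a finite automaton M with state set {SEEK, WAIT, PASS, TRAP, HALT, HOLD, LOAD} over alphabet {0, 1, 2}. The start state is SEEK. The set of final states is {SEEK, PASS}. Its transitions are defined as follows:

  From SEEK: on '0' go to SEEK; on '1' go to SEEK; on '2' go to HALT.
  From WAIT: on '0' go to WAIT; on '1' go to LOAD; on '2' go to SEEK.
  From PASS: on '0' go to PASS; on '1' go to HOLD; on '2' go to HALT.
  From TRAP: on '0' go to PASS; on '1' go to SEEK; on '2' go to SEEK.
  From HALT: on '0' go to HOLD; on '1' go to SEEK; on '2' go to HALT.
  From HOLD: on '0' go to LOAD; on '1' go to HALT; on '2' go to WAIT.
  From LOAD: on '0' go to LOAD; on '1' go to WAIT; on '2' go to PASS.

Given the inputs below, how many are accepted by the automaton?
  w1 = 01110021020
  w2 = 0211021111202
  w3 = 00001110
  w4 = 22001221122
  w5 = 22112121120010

w1: SEEK → SEEK → SEEK → SEEK → SEEK → SEEK → SEEK → HALT → SEEK → SEEK → HALT → HOLD  → end HOLD, rejected
w2: SEEK → SEEK → HALT → SEEK → SEEK → SEEK → HALT → SEEK → SEEK → SEEK → SEEK → HALT → HOLD → WAIT  → end WAIT, rejected
w3: SEEK → SEEK → SEEK → SEEK → SEEK → SEEK → SEEK → SEEK → SEEK  → end SEEK, accepted
w4: SEEK → HALT → HALT → HOLD → LOAD → WAIT → SEEK → HALT → SEEK → SEEK → HALT → HALT  → end HALT, rejected
w5: SEEK → HALT → HALT → SEEK → SEEK → HALT → SEEK → HALT → SEEK → SEEK → HALT → HOLD → LOAD → WAIT → WAIT  → end WAIT, rejected

1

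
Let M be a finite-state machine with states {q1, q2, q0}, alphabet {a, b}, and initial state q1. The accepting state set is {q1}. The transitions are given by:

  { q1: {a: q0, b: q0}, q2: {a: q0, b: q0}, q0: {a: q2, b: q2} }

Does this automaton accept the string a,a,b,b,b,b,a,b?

start at q1
read 'a': q1 → q0
read 'a': q0 → q2
read 'b': q2 → q0
read 'b': q0 → q2
read 'b': q2 → q0
read 'b': q0 → q2
read 'a': q2 → q0
read 'b': q0 → q2
End state q2 is not accepting.

No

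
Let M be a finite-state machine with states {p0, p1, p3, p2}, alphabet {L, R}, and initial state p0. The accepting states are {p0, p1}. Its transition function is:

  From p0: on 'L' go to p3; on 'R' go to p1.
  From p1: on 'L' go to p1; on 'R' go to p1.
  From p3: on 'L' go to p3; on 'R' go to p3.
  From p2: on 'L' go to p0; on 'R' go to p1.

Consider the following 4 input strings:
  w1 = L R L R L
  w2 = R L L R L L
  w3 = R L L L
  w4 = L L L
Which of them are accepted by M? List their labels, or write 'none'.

w1: p0 → p3 → p3 → p3 → p3 → p3  → end p3, rejected
w2: p0 → p1 → p1 → p1 → p1 → p1 → p1  → end p1, accepted
w3: p0 → p1 → p1 → p1 → p1  → end p1, accepted
w4: p0 → p3 → p3 → p3  → end p3, rejected

w2, w3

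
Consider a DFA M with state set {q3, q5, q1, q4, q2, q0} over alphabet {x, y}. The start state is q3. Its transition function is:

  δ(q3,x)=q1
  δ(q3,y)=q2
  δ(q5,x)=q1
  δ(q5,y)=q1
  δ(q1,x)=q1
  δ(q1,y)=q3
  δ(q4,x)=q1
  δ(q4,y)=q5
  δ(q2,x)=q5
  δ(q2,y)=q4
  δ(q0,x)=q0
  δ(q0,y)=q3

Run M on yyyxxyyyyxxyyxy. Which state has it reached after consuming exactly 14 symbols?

q5

start at q3
read 'y': q3 → q2
read 'y': q2 → q4
read 'y': q4 → q5
read 'x': q5 → q1
read 'x': q1 → q1
read 'y': q1 → q3
read 'y': q3 → q2
read 'y': q2 → q4
read 'y': q4 → q5
read 'x': q5 → q1
read 'x': q1 → q1
read 'y': q1 → q3
read 'y': q3 → q2
read 'x': q2 → q5
After 14 symbols: q5.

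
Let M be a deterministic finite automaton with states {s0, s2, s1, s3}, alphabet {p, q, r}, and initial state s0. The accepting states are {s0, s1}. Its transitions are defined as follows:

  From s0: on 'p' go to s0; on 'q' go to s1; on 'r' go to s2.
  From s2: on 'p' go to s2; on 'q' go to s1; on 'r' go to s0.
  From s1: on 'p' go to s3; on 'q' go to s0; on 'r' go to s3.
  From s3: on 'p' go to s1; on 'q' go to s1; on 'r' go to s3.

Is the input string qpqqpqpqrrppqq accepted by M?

Yes

s0 → s1 → s3 → s1 → s0 → s0 → s1 → s3 → s1 → s3 → s3 → s1 → s3 → s1 → s0
End state s0 is accepting.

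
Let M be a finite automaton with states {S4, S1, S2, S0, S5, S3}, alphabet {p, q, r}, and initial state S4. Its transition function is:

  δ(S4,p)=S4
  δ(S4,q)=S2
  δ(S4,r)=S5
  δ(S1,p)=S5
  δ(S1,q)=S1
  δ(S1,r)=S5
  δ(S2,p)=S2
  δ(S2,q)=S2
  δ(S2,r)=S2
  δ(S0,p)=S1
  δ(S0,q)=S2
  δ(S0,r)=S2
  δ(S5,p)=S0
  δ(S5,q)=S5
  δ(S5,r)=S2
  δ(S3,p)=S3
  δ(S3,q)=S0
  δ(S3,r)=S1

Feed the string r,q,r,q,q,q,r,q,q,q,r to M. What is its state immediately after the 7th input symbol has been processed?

S2

Trace: S4 -r-> S5 -q-> S5 -r-> S2 -q-> S2 -q-> S2 -q-> S2 -r-> S2
After 7 symbols: S2.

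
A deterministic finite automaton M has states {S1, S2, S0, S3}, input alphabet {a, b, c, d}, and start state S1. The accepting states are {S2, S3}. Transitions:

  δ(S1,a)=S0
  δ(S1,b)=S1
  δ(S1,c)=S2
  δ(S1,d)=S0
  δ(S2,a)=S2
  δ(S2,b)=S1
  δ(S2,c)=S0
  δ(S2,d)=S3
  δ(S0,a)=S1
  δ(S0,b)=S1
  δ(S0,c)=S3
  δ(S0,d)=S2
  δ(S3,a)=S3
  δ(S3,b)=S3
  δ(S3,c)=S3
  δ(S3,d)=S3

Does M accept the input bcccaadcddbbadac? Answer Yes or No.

Trace: S1 -b-> S1 -c-> S2 -c-> S0 -c-> S3 -a-> S3 -a-> S3 -d-> S3 -c-> S3 -d-> S3 -d-> S3 -b-> S3 -b-> S3 -a-> S3 -d-> S3 -a-> S3 -c-> S3
End state S3 is accepting.

Yes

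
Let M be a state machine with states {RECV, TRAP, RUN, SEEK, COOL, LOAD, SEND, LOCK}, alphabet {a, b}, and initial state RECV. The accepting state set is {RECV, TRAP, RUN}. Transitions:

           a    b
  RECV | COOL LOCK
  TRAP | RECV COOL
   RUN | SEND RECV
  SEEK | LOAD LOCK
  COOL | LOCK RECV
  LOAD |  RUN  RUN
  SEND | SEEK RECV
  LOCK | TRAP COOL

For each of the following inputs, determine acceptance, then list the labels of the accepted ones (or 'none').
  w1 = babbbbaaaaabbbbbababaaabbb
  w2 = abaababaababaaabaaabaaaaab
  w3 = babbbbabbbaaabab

w1: RECV → LOCK → TRAP → COOL → RECV → LOCK → COOL → LOCK → TRAP → RECV → COOL → LOCK → COOL → RECV → LOCK → COOL → RECV → COOL → RECV → COOL → RECV → COOL → LOCK → TRAP → COOL → RECV → LOCK  → end LOCK, rejected
w2: RECV → COOL → RECV → COOL → LOCK → COOL → LOCK → COOL → LOCK → TRAP → COOL → LOCK → COOL → LOCK → TRAP → RECV → LOCK → TRAP → RECV → COOL → RECV → COOL → LOCK → TRAP → RECV → COOL → RECV  → end RECV, accepted
w3: RECV → LOCK → TRAP → COOL → RECV → LOCK → COOL → LOCK → COOL → RECV → LOCK → TRAP → RECV → COOL → RECV → COOL → RECV  → end RECV, accepted

w2, w3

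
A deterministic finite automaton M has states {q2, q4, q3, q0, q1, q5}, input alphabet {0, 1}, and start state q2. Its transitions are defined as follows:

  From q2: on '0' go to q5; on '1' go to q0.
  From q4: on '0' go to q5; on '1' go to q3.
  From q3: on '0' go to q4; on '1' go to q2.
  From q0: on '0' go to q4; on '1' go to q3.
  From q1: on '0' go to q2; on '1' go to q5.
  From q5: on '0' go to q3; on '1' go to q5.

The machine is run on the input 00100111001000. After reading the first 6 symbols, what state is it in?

Trace: q2 -0-> q5 -0-> q3 -1-> q2 -0-> q5 -0-> q3 -1-> q2
After 6 symbols: q2.

q2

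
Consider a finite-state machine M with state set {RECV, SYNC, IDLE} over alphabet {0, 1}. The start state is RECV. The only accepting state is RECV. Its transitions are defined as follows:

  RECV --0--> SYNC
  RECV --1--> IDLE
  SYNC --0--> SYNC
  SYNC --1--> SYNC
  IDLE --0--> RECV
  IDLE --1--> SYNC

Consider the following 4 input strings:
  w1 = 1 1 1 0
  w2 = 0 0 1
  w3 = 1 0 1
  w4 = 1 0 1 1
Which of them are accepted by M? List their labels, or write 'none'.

w1: RECV → IDLE → SYNC → SYNC → SYNC  → end SYNC, rejected
w2: RECV → SYNC → SYNC → SYNC  → end SYNC, rejected
w3: RECV → IDLE → RECV → IDLE  → end IDLE, rejected
w4: RECV → IDLE → RECV → IDLE → SYNC  → end SYNC, rejected

none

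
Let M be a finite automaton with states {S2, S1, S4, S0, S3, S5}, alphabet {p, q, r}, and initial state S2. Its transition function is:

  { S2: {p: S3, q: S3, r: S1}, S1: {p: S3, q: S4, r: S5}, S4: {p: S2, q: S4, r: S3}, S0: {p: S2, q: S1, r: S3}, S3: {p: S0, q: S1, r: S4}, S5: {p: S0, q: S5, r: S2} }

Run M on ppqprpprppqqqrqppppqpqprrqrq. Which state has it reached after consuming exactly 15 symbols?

start at S2
read 'p': S2 → S3
read 'p': S3 → S0
read 'q': S0 → S1
read 'p': S1 → S3
read 'r': S3 → S4
read 'p': S4 → S2
read 'p': S2 → S3
read 'r': S3 → S4
read 'p': S4 → S2
read 'p': S2 → S3
read 'q': S3 → S1
read 'q': S1 → S4
read 'q': S4 → S4
read 'r': S4 → S3
read 'q': S3 → S1
After 15 symbols: S1.

S1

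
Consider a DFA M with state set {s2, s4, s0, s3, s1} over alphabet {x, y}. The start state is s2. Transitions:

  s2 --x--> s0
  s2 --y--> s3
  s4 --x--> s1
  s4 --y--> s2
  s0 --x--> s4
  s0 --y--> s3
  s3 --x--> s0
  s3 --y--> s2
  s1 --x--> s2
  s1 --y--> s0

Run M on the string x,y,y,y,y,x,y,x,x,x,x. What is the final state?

Trace: s2 -x-> s0 -y-> s3 -y-> s2 -y-> s3 -y-> s2 -x-> s0 -y-> s3 -x-> s0 -x-> s4 -x-> s1 -x-> s2

s2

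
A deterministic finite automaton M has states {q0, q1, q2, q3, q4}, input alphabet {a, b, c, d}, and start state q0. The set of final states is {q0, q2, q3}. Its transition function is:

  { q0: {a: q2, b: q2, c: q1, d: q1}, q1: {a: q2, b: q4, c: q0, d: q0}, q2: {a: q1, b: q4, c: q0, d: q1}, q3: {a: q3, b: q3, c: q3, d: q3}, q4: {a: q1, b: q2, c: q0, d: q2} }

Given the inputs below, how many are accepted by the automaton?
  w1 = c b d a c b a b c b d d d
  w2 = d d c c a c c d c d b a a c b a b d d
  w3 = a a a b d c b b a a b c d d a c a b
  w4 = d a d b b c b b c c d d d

1

w1: Trace: q0 -c-> q1 -b-> q4 -d-> q2 -a-> q1 -c-> q0 -b-> q2 -a-> q1 -b-> q4 -c-> q0 -b-> q2 -d-> q1 -d-> q0 -d-> q1  → end q1, rejected
w2: Trace: q0 -d-> q1 -d-> q0 -c-> q1 -c-> q0 -a-> q2 -c-> q0 -c-> q1 -d-> q0 -c-> q1 -d-> q0 -b-> q2 -a-> q1 -a-> q2 -c-> q0 -b-> q2 -a-> q1 -b-> q4 -d-> q2 -d-> q1  → end q1, rejected
w3: Trace: q0 -a-> q2 -a-> q1 -a-> q2 -b-> q4 -d-> q2 -c-> q0 -b-> q2 -b-> q4 -a-> q1 -a-> q2 -b-> q4 -c-> q0 -d-> q1 -d-> q0 -a-> q2 -c-> q0 -a-> q2 -b-> q4  → end q4, rejected
w4: Trace: q0 -d-> q1 -a-> q2 -d-> q1 -b-> q4 -b-> q2 -c-> q0 -b-> q2 -b-> q4 -c-> q0 -c-> q1 -d-> q0 -d-> q1 -d-> q0  → end q0, accepted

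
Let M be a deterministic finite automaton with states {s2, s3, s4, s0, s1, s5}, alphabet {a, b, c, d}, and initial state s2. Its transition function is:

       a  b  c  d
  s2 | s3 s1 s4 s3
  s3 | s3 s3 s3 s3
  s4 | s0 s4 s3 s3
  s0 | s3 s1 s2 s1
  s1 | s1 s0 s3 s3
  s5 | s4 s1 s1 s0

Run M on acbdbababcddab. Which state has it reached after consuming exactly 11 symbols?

s3

Trace: s2 -a-> s3 -c-> s3 -b-> s3 -d-> s3 -b-> s3 -a-> s3 -b-> s3 -a-> s3 -b-> s3 -c-> s3 -d-> s3
After 11 symbols: s3.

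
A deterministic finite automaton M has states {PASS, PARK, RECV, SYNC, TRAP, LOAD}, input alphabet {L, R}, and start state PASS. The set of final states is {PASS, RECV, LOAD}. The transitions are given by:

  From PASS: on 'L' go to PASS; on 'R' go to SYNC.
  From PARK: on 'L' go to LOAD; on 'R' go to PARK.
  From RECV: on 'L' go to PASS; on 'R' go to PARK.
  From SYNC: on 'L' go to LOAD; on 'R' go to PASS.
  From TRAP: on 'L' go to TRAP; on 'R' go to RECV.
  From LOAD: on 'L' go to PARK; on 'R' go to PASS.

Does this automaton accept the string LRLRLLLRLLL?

Yes

PASS → PASS → SYNC → LOAD → PASS → PASS → PASS → PASS → SYNC → LOAD → PARK → LOAD
End state LOAD is accepting.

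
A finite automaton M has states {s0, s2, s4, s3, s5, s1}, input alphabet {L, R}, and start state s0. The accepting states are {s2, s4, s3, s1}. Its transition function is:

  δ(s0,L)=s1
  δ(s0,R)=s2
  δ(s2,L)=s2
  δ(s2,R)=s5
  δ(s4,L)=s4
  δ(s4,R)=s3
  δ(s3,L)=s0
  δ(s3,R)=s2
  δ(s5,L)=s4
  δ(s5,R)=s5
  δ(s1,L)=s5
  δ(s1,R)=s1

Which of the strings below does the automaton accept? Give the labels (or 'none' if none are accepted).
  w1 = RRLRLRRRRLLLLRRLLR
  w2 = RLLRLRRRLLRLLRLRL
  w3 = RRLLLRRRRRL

w2, w3

w1: Trace: s0 -R-> s2 -R-> s5 -L-> s4 -R-> s3 -L-> s0 -R-> s2 -R-> s5 -R-> s5 -R-> s5 -L-> s4 -L-> s4 -L-> s4 -L-> s4 -R-> s3 -R-> s2 -L-> s2 -L-> s2 -R-> s5  → end s5, rejected
w2: Trace: s0 -R-> s2 -L-> s2 -L-> s2 -R-> s5 -L-> s4 -R-> s3 -R-> s2 -R-> s5 -L-> s4 -L-> s4 -R-> s3 -L-> s0 -L-> s1 -R-> s1 -L-> s5 -R-> s5 -L-> s4  → end s4, accepted
w3: Trace: s0 -R-> s2 -R-> s5 -L-> s4 -L-> s4 -L-> s4 -R-> s3 -R-> s2 -R-> s5 -R-> s5 -R-> s5 -L-> s4  → end s4, accepted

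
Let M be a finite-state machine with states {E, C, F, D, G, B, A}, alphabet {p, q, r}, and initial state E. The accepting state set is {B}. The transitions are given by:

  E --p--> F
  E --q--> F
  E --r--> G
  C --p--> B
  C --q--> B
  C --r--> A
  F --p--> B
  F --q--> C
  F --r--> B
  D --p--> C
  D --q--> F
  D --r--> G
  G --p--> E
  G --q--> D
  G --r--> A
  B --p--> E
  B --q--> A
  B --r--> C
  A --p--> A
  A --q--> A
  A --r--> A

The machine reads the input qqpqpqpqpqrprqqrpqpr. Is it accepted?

E → F → C → B → A → A → A → A → A → A → A → A → A → A → A → A → A → A → A → A → A
End state A is not accepting.

No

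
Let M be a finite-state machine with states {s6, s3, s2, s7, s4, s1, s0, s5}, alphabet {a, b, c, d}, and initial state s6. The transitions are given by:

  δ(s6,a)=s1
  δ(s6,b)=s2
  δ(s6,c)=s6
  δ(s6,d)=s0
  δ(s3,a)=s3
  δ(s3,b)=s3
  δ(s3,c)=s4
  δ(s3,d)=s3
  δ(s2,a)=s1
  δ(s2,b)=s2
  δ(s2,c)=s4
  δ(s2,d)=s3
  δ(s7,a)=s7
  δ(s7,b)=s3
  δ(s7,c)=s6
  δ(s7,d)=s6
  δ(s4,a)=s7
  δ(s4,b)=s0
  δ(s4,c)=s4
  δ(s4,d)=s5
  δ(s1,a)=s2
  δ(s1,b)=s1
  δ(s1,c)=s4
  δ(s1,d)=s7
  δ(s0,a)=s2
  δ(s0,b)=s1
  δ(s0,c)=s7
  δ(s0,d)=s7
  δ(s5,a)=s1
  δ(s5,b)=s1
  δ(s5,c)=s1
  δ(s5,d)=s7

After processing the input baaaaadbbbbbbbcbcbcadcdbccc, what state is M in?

s4

Trace: s6 -b-> s2 -a-> s1 -a-> s2 -a-> s1 -a-> s2 -a-> s1 -d-> s7 -b-> s3 -b-> s3 -b-> s3 -b-> s3 -b-> s3 -b-> s3 -b-> s3 -c-> s4 -b-> s0 -c-> s7 -b-> s3 -c-> s4 -a-> s7 -d-> s6 -c-> s6 -d-> s0 -b-> s1 -c-> s4 -c-> s4 -c-> s4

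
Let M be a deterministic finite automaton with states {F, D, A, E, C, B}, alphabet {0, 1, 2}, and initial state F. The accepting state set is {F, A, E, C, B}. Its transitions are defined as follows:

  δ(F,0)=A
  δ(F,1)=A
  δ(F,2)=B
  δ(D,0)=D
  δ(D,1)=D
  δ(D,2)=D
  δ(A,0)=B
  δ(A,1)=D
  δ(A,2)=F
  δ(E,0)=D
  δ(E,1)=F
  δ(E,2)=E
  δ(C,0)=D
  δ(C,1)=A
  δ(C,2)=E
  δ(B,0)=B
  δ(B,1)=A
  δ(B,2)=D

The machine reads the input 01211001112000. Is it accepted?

Trace: F -0-> A -1-> D -2-> D -1-> D -1-> D -0-> D -0-> D -1-> D -1-> D -1-> D -2-> D -0-> D -0-> D -0-> D
End state D is not accepting.

No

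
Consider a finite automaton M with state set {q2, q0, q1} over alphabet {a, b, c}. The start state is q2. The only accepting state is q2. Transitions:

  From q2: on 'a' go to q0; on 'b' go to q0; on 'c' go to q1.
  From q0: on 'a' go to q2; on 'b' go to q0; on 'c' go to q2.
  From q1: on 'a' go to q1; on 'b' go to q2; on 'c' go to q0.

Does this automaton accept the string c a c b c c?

q2 → q1 → q1 → q0 → q0 → q2 → q1
End state q1 is not accepting.

No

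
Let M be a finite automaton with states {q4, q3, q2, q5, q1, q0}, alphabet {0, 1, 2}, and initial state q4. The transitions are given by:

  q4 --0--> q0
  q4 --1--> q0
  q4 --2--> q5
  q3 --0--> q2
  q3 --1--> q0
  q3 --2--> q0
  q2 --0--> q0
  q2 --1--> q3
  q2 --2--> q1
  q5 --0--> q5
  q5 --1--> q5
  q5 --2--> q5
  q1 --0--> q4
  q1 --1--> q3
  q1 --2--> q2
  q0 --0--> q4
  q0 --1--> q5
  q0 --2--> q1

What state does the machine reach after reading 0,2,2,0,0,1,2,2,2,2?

q2

Trace: q4 -0-> q0 -2-> q1 -2-> q2 -0-> q0 -0-> q4 -1-> q0 -2-> q1 -2-> q2 -2-> q1 -2-> q2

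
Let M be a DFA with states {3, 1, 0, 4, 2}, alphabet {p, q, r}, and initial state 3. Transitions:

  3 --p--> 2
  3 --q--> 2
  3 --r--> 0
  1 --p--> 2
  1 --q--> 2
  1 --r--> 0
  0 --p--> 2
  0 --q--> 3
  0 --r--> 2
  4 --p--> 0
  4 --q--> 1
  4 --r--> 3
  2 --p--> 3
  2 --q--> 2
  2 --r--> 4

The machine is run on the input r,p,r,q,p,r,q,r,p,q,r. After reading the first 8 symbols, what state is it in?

0

3 → 0 → 2 → 4 → 1 → 2 → 4 → 1 → 0
After 8 symbols: 0.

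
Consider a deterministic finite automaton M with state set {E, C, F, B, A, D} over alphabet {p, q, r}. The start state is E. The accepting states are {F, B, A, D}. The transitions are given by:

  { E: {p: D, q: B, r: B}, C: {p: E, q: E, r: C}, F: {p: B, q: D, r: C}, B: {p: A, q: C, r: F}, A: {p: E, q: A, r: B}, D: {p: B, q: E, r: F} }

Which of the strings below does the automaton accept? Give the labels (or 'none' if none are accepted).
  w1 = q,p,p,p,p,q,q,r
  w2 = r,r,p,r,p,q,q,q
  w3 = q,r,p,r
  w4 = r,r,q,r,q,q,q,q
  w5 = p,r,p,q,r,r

w1: Trace: E -q-> B -p-> A -p-> E -p-> D -p-> B -q-> C -q-> E -r-> B  → end B, accepted
w2: Trace: E -r-> B -r-> F -p-> B -r-> F -p-> B -q-> C -q-> E -q-> B  → end B, accepted
w3: Trace: E -q-> B -r-> F -p-> B -r-> F  → end F, accepted
w4: Trace: E -r-> B -r-> F -q-> D -r-> F -q-> D -q-> E -q-> B -q-> C  → end C, rejected
w5: Trace: E -p-> D -r-> F -p-> B -q-> C -r-> C -r-> C  → end C, rejected

w1, w2, w3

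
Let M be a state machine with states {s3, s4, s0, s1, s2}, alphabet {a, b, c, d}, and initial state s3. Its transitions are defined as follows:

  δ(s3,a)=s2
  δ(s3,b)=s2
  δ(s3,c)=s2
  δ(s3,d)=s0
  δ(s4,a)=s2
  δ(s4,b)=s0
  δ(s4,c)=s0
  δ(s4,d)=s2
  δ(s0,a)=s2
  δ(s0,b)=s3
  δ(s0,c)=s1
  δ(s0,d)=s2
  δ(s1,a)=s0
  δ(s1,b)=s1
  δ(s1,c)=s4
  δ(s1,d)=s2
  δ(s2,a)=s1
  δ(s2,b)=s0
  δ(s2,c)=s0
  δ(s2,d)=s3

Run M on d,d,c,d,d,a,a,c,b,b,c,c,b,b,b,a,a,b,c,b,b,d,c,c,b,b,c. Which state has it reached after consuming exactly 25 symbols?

s0

start at s3
read 'd': s3 → s0
read 'd': s0 → s2
read 'c': s2 → s0
read 'd': s0 → s2
read 'd': s2 → s3
read 'a': s3 → s2
read 'a': s2 → s1
read 'c': s1 → s4
read 'b': s4 → s0
read 'b': s0 → s3
read 'c': s3 → s2
read 'c': s2 → s0
read 'b': s0 → s3
read 'b': s3 → s2
read 'b': s2 → s0
read 'a': s0 → s2
read 'a': s2 → s1
read 'b': s1 → s1
read 'c': s1 → s4
read 'b': s4 → s0
read 'b': s0 → s3
read 'd': s3 → s0
read 'c': s0 → s1
read 'c': s1 → s4
read 'b': s4 → s0
After 25 symbols: s0.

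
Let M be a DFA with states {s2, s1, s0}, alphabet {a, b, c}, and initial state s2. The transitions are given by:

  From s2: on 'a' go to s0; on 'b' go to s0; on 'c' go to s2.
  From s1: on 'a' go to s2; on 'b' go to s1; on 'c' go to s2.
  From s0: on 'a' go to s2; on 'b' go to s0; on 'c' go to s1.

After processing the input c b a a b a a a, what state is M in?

start at s2
read 'c': s2 → s2
read 'b': s2 → s0
read 'a': s0 → s2
read 'a': s2 → s0
read 'b': s0 → s0
read 'a': s0 → s2
read 'a': s2 → s0
read 'a': s0 → s2

s2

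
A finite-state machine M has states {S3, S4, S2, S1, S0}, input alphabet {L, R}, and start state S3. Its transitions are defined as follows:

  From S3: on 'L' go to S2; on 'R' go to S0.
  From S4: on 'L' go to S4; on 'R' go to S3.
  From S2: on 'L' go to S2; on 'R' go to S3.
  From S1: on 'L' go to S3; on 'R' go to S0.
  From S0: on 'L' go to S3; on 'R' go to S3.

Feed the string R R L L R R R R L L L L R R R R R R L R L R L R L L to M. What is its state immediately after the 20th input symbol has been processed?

S3 → S0 → S3 → S2 → S2 → S3 → S0 → S3 → S0 → S3 → S2 → S2 → S2 → S3 → S0 → S3 → S0 → S3 → S0 → S3 → S0
After 20 symbols: S0.

S0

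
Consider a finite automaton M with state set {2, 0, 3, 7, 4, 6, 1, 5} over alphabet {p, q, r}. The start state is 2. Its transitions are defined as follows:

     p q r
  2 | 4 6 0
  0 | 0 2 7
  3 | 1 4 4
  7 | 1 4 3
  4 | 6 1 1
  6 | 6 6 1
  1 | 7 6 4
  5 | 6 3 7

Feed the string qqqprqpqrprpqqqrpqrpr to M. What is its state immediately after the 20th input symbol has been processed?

2 → 6 → 6 → 6 → 6 → 1 → 6 → 6 → 6 → 1 → 7 → 3 → 1 → 6 → 6 → 6 → 1 → 7 → 4 → 1 → 7
After 20 symbols: 7.

7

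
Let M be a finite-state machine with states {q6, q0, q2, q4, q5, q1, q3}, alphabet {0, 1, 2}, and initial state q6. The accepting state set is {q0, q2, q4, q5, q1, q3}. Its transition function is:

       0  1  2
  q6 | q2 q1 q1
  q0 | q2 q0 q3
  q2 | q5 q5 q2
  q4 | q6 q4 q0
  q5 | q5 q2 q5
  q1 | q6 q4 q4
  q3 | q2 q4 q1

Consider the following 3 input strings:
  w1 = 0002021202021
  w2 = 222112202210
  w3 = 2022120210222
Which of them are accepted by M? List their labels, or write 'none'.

w1, w3

w1: q6 → q2 → q5 → q5 → q5 → q5 → q5 → q2 → q2 → q5 → q5 → q5 → q5 → q2  → end q2, accepted
w2: q6 → q1 → q4 → q0 → q0 → q0 → q3 → q1 → q6 → q1 → q4 → q4 → q6  → end q6, rejected
w3: q6 → q1 → q6 → q1 → q4 → q4 → q0 → q2 → q2 → q5 → q5 → q5 → q5 → q5  → end q5, accepted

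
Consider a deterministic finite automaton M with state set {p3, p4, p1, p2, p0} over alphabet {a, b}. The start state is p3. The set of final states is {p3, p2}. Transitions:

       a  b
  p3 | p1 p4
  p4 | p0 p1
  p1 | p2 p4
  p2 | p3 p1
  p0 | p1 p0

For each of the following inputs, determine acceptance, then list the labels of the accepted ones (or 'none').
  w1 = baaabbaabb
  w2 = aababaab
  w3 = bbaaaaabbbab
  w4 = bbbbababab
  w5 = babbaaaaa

w1: p3 → p4 → p0 → p1 → p2 → p1 → p4 → p0 → p1 → p4 → p1  → end p1, rejected
w2: p3 → p1 → p2 → p1 → p2 → p1 → p2 → p3 → p4  → end p4, rejected
w3: p3 → p4 → p1 → p2 → p3 → p1 → p2 → p3 → p4 → p1 → p4 → p0 → p0  → end p0, rejected
w4: p3 → p4 → p1 → p4 → p1 → p2 → p1 → p2 → p1 → p2 → p1  → end p1, rejected
w5: p3 → p4 → p0 → p0 → p0 → p1 → p2 → p3 → p1 → p2  → end p2, accepted

w5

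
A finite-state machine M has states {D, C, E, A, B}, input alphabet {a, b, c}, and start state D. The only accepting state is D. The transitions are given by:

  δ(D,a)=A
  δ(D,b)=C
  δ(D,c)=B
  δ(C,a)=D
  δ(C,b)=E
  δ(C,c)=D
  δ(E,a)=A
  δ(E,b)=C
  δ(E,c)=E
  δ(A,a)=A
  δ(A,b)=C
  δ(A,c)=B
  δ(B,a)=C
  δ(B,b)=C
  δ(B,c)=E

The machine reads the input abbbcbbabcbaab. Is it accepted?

No

Trace: D -a-> A -b-> C -b-> E -b-> C -c-> D -b-> C -b-> E -a-> A -b-> C -c-> D -b-> C -a-> D -a-> A -b-> C
End state C is not accepting.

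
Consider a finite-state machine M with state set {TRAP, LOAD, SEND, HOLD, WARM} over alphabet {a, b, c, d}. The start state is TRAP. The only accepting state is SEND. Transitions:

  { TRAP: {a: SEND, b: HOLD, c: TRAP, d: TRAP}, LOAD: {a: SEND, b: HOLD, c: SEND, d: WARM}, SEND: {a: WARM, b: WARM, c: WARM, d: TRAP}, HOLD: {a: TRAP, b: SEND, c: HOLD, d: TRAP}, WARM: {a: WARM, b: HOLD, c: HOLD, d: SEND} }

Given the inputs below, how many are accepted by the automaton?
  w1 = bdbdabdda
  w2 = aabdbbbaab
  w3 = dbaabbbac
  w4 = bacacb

1

w1: Trace: TRAP -b-> HOLD -d-> TRAP -b-> HOLD -d-> TRAP -a-> SEND -b-> WARM -d-> SEND -d-> TRAP -a-> SEND  → end SEND, accepted
w2: Trace: TRAP -a-> SEND -a-> WARM -b-> HOLD -d-> TRAP -b-> HOLD -b-> SEND -b-> WARM -a-> WARM -a-> WARM -b-> HOLD  → end HOLD, rejected
w3: Trace: TRAP -d-> TRAP -b-> HOLD -a-> TRAP -a-> SEND -b-> WARM -b-> HOLD -b-> SEND -a-> WARM -c-> HOLD  → end HOLD, rejected
w4: Trace: TRAP -b-> HOLD -a-> TRAP -c-> TRAP -a-> SEND -c-> WARM -b-> HOLD  → end HOLD, rejected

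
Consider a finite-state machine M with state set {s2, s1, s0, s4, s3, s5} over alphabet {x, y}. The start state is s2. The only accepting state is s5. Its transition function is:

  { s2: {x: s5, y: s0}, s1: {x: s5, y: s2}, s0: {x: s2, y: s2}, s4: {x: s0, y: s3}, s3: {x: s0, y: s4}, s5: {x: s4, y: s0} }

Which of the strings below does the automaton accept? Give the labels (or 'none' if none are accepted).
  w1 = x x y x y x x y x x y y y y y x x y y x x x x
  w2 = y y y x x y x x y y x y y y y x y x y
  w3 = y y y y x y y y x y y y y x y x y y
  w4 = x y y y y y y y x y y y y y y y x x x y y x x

none

w1: s2 → s5 → s4 → s3 → s0 → s2 → s5 → s4 → s3 → s0 → s2 → s0 → s2 → s0 → s2 → s0 → s2 → s5 → s0 → s2 → s5 → s4 → s0 → s2  → end s2, rejected
w2: s2 → s0 → s2 → s0 → s2 → s5 → s0 → s2 → s5 → s0 → s2 → s5 → s0 → s2 → s0 → s2 → s5 → s0 → s2 → s0  → end s0, rejected
w3: s2 → s0 → s2 → s0 → s2 → s5 → s0 → s2 → s0 → s2 → s0 → s2 → s0 → s2 → s5 → s0 → s2 → s0 → s2  → end s2, rejected
w4: s2 → s5 → s0 → s2 → s0 → s2 → s0 → s2 → s0 → s2 → s0 → s2 → s0 → s2 → s0 → s2 → s0 → s2 → s5 → s4 → s3 → s4 → s0 → s2  → end s2, rejected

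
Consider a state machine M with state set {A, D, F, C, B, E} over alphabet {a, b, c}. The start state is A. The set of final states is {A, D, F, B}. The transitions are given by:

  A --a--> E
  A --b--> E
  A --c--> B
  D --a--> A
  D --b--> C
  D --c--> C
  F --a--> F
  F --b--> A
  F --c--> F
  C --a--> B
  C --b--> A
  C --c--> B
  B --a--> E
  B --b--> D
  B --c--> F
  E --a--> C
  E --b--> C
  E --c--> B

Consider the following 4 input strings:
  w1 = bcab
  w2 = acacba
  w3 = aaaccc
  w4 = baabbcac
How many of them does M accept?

3

w1: Trace: A -b-> E -c-> B -a-> E -b-> C  → end C, rejected
w2: Trace: A -a-> E -c-> B -a-> E -c-> B -b-> D -a-> A  → end A, accepted
w3: Trace: A -a-> E -a-> C -a-> B -c-> F -c-> F -c-> F  → end F, accepted
w4: Trace: A -b-> E -a-> C -a-> B -b-> D -b-> C -c-> B -a-> E -c-> B  → end B, accepted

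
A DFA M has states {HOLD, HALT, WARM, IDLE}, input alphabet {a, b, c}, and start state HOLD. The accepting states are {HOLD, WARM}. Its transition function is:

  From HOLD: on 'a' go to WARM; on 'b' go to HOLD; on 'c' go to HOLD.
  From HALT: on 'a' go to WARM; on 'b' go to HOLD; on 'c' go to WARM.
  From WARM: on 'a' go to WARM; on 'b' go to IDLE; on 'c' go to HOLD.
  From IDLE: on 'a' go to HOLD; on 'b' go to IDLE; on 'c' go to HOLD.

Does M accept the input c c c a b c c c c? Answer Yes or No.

HOLD → HOLD → HOLD → HOLD → WARM → IDLE → HOLD → HOLD → HOLD → HOLD
End state HOLD is accepting.

Yes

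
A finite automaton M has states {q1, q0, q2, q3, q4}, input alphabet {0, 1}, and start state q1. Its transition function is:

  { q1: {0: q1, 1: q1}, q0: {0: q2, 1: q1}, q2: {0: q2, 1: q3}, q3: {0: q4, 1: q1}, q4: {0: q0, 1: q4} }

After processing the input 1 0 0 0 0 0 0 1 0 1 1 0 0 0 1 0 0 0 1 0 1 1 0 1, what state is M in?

q1

Trace: q1 -1-> q1 -0-> q1 -0-> q1 -0-> q1 -0-> q1 -0-> q1 -0-> q1 -1-> q1 -0-> q1 -1-> q1 -1-> q1 -0-> q1 -0-> q1 -0-> q1 -1-> q1 -0-> q1 -0-> q1 -0-> q1 -1-> q1 -0-> q1 -1-> q1 -1-> q1 -0-> q1 -1-> q1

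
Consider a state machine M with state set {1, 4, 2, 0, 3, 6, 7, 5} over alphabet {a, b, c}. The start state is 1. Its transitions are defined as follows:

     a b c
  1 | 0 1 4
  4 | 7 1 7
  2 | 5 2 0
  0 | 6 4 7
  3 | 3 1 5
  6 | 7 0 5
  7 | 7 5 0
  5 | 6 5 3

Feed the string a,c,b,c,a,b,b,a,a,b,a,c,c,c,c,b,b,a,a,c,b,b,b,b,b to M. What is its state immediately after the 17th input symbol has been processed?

1

Trace: 1 -a-> 0 -c-> 7 -b-> 5 -c-> 3 -a-> 3 -b-> 1 -b-> 1 -a-> 0 -a-> 6 -b-> 0 -a-> 6 -c-> 5 -c-> 3 -c-> 5 -c-> 3 -b-> 1 -b-> 1
After 17 symbols: 1.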